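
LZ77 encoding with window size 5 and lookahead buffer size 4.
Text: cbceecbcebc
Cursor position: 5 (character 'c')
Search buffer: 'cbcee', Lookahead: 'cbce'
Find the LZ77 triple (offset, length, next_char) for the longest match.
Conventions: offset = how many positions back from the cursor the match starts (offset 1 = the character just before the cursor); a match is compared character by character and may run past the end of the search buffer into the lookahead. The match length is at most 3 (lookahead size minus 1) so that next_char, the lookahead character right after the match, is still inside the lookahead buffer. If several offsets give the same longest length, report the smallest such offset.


Try each offset into the search buffer:
  offset=1 (pos 4, char 'e'): match length 0
  offset=2 (pos 3, char 'e'): match length 0
  offset=3 (pos 2, char 'c'): match length 1
  offset=4 (pos 1, char 'b'): match length 0
  offset=5 (pos 0, char 'c'): match length 3
Longest match has length 3 at offset 5.
next_char = character at position 5 + 3 = 8 -> 'e'

Best match: offset=5, length=3 (matching 'cbc' starting at position 0)
LZ77 triple: (5, 3, 'e')


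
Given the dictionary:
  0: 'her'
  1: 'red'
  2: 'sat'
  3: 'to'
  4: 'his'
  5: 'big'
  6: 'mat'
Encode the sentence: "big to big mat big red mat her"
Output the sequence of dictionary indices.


Look up each word in the dictionary:
  'big' -> 5
  'to' -> 3
  'big' -> 5
  'mat' -> 6
  'big' -> 5
  'red' -> 1
  'mat' -> 6
  'her' -> 0

Encoded: [5, 3, 5, 6, 5, 1, 6, 0]


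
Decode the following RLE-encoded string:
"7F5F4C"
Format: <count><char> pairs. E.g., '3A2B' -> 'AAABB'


Expanding each <count><char> pair:
  7F -> 'FFFFFFF'
  5F -> 'FFFFF'
  4C -> 'CCCC'

Decoded = FFFFFFFFFFFFCCCC


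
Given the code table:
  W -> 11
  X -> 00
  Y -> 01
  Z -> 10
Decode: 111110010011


Decoding:
11 -> W
11 -> W
10 -> Z
01 -> Y
00 -> X
11 -> W


Result: WWZYXW


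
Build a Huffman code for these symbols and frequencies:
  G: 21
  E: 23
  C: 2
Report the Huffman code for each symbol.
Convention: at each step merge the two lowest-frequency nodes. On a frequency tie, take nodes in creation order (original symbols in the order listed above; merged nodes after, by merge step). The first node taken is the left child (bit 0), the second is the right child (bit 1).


Huffman tree construction:
Step 1: Merge C(2) + G(21) = 23
Step 2: Merge E(23) + (C+G)(23) = 46
Read each symbol's code off the tree from the root (left child = 0, right child = 1).

Codes:
  G: 11 (length 2)
  E: 0 (length 1)
  C: 10 (length 2)
Average code length: 69/46 = 1.5000 bits/symbol


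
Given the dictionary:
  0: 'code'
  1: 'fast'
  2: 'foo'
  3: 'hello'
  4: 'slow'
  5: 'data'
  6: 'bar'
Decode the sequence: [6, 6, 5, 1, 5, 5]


Look up each index in the dictionary:
  6 -> 'bar'
  6 -> 'bar'
  5 -> 'data'
  1 -> 'fast'
  5 -> 'data'
  5 -> 'data'

Decoded: "bar bar data fast data data"


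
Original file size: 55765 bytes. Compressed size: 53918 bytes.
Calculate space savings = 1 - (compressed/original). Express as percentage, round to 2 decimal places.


ratio = compressed/original = 53918/55765 = 0.966879
savings = 1 - ratio = 1 - 0.966879 = 0.033121
as a percentage: 0.033121 * 100 = 3.31%

Space savings = 1 - 53918/55765 = 3.31%


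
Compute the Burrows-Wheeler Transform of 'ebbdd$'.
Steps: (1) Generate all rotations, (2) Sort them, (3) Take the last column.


Rotations (sorted):
  0: $ebbdd -> last char: d
  1: bbdd$e -> last char: e
  2: bdd$eb -> last char: b
  3: d$ebbd -> last char: d
  4: dd$ebb -> last char: b
  5: ebbdd$ -> last char: $


BWT = debdb$


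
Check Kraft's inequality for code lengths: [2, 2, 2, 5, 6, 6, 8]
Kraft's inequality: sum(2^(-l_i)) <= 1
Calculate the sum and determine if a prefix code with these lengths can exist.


Sum = 2^(-2) + 2^(-2) + 2^(-2) + 2^(-5) + 2^(-6) + 2^(-6) + 2^(-8)
    = 0.25 + 0.25 + 0.25 + 0.03125 + 0.015625 + 0.015625 + 0.00390625
    = 209/256 = 0.81640625
Since 0.81640625 <= 1, Kraft's inequality IS satisfied.
A prefix code with these lengths CAN exist.

Kraft sum = 0.81640625. Satisfied.


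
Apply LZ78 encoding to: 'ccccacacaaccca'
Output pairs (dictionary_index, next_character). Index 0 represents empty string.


LZ78 encoding steps:
Dictionary: {0: ''}
Step 1: w='' (idx 0), next='c' -> output (0, 'c'), add 'c' as idx 1
Step 2: w='c' (idx 1), next='c' -> output (1, 'c'), add 'cc' as idx 2
Step 3: w='c' (idx 1), next='a' -> output (1, 'a'), add 'ca' as idx 3
Step 4: w='ca' (idx 3), next='c' -> output (3, 'c'), add 'cac' as idx 4
Step 5: w='' (idx 0), next='a' -> output (0, 'a'), add 'a' as idx 5
Step 6: w='a' (idx 5), next='c' -> output (5, 'c'), add 'ac' as idx 6
Step 7: w='cc' (idx 2), next='a' -> output (2, 'a'), add 'cca' as idx 7


Encoded: [(0, 'c'), (1, 'c'), (1, 'a'), (3, 'c'), (0, 'a'), (5, 'c'), (2, 'a')]


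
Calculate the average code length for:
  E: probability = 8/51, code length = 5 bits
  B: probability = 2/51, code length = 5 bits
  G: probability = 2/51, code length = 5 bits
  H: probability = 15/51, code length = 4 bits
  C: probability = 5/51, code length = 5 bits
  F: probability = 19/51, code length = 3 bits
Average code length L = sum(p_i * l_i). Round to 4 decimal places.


Weighted contributions p_i * l_i:
  E: (8/51) * 5 = 40/51
  B: (2/51) * 5 = 10/51
  G: (2/51) * 5 = 10/51
  H: (15/51) * 4 = 60/51
  C: (5/51) * 5 = 25/51
  F: (19/51) * 3 = 57/51
Sum = (40 + 10 + 10 + 60 + 25 + 57)/51 = 202/51

L = 202/51 = 3.9608 bits/symbol


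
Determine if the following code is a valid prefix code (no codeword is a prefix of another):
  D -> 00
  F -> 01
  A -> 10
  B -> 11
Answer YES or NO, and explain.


Checking each pair (does one codeword prefix another?):
  D='00' vs F='01': no prefix
  D='00' vs A='10': no prefix
  D='00' vs B='11': no prefix
  F='01' vs D='00': no prefix
  F='01' vs A='10': no prefix
  F='01' vs B='11': no prefix
  A='10' vs D='00': no prefix
  A='10' vs F='01': no prefix
  A='10' vs B='11': no prefix
  B='11' vs D='00': no prefix
  B='11' vs F='01': no prefix
  B='11' vs A='10': no prefix
No violation found over all pairs.

YES -- this is a valid prefix code. No codeword is a prefix of any other codeword.


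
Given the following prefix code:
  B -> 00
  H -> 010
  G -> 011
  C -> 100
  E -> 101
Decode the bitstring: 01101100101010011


Decoding step by step:
Bits 011 -> G
Bits 011 -> G
Bits 00 -> B
Bits 101 -> E
Bits 010 -> H
Bits 011 -> G


Decoded message: GGBEHG


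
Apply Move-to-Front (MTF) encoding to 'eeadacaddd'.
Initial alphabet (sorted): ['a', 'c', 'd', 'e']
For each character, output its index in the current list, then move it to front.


MTF encoding:
'e': index 3 in ['a', 'c', 'd', 'e'] -> ['e', 'a', 'c', 'd']
'e': index 0 in ['e', 'a', 'c', 'd'] -> ['e', 'a', 'c', 'd']
'a': index 1 in ['e', 'a', 'c', 'd'] -> ['a', 'e', 'c', 'd']
'd': index 3 in ['a', 'e', 'c', 'd'] -> ['d', 'a', 'e', 'c']
'a': index 1 in ['d', 'a', 'e', 'c'] -> ['a', 'd', 'e', 'c']
'c': index 3 in ['a', 'd', 'e', 'c'] -> ['c', 'a', 'd', 'e']
'a': index 1 in ['c', 'a', 'd', 'e'] -> ['a', 'c', 'd', 'e']
'd': index 2 in ['a', 'c', 'd', 'e'] -> ['d', 'a', 'c', 'e']
'd': index 0 in ['d', 'a', 'c', 'e'] -> ['d', 'a', 'c', 'e']
'd': index 0 in ['d', 'a', 'c', 'e'] -> ['d', 'a', 'c', 'e']


Output: [3, 0, 1, 3, 1, 3, 1, 2, 0, 0]


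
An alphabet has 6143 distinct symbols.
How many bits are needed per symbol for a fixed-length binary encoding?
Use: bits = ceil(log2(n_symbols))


log2(6143) = 12.5847
Bracket: 2^12 = 4096 < 6143 <= 2^13 = 8192
So ceil(log2(6143)) = 13

bits = ceil(log2(6143)) = ceil(12.5847) = 13 bits


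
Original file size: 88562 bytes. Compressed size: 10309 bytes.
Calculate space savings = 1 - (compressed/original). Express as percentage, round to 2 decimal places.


ratio = compressed/original = 10309/88562 = 0.116404
savings = 1 - ratio = 1 - 0.116404 = 0.883596
as a percentage: 0.883596 * 100 = 88.36%

Space savings = 1 - 10309/88562 = 88.36%


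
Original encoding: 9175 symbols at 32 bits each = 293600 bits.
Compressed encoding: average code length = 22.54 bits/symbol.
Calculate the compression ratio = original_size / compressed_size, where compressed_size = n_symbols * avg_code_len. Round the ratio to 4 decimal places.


original_size = n_symbols * orig_bits = 9175 * 32 = 293600 bits
compressed_size = n_symbols * avg_code_len = 9175 * 22.54 = 206804.5 bits
ratio = original_size / compressed_size = 293600 / 206804.5 = 1.4197

Compression ratio = 1.4197


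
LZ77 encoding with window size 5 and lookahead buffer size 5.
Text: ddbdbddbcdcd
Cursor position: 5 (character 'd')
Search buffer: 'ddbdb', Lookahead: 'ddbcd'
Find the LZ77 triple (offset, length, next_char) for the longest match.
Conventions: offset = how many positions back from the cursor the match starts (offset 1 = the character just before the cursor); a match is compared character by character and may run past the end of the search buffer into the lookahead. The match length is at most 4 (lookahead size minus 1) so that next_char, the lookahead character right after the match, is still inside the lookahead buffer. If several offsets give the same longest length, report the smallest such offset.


Try each offset into the search buffer:
  offset=1 (pos 4, char 'b'): match length 0
  offset=2 (pos 3, char 'd'): match length 1
  offset=3 (pos 2, char 'b'): match length 0
  offset=4 (pos 1, char 'd'): match length 1
  offset=5 (pos 0, char 'd'): match length 3
Longest match has length 3 at offset 5.
next_char = character at position 5 + 3 = 8 -> 'c'

Best match: offset=5, length=3 (matching 'ddb' starting at position 0)
LZ77 triple: (5, 3, 'c')


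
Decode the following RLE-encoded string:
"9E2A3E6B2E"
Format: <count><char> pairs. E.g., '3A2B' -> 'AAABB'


Expanding each <count><char> pair:
  9E -> 'EEEEEEEEE'
  2A -> 'AA'
  3E -> 'EEE'
  6B -> 'BBBBBB'
  2E -> 'EE'

Decoded = EEEEEEEEEAAEEEBBBBBBEE


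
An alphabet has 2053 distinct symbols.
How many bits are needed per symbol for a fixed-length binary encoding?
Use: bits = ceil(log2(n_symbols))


log2(2053) = 11.0035
Bracket: 2^11 = 2048 < 2053 <= 2^12 = 4096
So ceil(log2(2053)) = 12

bits = ceil(log2(2053)) = ceil(11.0035) = 12 bits


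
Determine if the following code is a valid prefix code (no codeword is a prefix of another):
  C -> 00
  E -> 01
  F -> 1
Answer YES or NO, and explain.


Checking each pair (does one codeword prefix another?):
  C='00' vs E='01': no prefix
  C='00' vs F='1': no prefix
  E='01' vs C='00': no prefix
  E='01' vs F='1': no prefix
  F='1' vs C='00': no prefix
  F='1' vs E='01': no prefix
No violation found over all pairs.

YES -- this is a valid prefix code. No codeword is a prefix of any other codeword.


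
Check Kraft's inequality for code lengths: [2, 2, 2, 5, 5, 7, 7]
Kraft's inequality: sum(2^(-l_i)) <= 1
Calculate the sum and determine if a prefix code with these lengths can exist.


Sum = 2^(-2) + 2^(-2) + 2^(-2) + 2^(-5) + 2^(-5) + 2^(-7) + 2^(-7)
    = 0.25 + 0.25 + 0.25 + 0.03125 + 0.03125 + 0.0078125 + 0.0078125
    = 106/128 = 0.828125
Since 0.828125 <= 1, Kraft's inequality IS satisfied.
A prefix code with these lengths CAN exist.

Kraft sum = 0.828125. Satisfied.


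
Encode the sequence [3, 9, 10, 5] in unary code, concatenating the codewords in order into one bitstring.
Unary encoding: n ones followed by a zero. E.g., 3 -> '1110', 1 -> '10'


Encode each number as n ones followed by a terminating 0:
  3 -> 1110 (4 bits)
  9 -> 1111111110 (10 bits)
  10 -> 11111111110 (11 bits)
  5 -> 111110 (6 bits)
Total length = 4 + 10 + 11 + 6 = 31 bits.

Unary([3, 9, 10, 5]) = 1110111111111011111111110111110 (31 bits)


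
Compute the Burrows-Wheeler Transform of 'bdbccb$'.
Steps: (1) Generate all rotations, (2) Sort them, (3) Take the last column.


Rotations (sorted):
  0: $bdbccb -> last char: b
  1: b$bdbcc -> last char: c
  2: bccb$bd -> last char: d
  3: bdbccb$ -> last char: $
  4: cb$bdbc -> last char: c
  5: ccb$bdb -> last char: b
  6: dbccb$b -> last char: b


BWT = bcd$cbb


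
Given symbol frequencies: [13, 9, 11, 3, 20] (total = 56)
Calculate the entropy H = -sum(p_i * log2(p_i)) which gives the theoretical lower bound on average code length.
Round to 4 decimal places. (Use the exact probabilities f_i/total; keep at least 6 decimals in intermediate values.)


Per-symbol terms -p_i * log2(p_i) with p_i = f_i/56:
  p = 13/56 = 0.232143: log2(p) = -2.106915, -p*log2(p) = 0.489105
  p = 9/56 = 0.160714: log2(p) = -2.637430, -p*log2(p) = 0.423873
  p = 11/56 = 0.196429: log2(p) = -2.347923, -p*log2(p) = 0.461199
  p = 3/56 = 0.053571: log2(p) = -4.222392, -p*log2(p) = 0.226200
  p = 20/56 = 0.357143: log2(p) = -1.485427, -p*log2(p) = 0.530510
H = 0.489105 + 0.423873 + 0.461199 + 0.226200 + 0.530510 = 2.130887

H = 2.1309 bits/symbol


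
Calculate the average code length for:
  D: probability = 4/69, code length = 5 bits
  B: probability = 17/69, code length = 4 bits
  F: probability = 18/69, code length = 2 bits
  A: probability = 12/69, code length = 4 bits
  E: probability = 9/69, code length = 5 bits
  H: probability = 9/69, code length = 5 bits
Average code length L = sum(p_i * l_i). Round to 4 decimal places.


Weighted contributions p_i * l_i:
  D: (4/69) * 5 = 20/69
  B: (17/69) * 4 = 68/69
  F: (18/69) * 2 = 36/69
  A: (12/69) * 4 = 48/69
  E: (9/69) * 5 = 45/69
  H: (9/69) * 5 = 45/69
Sum = (20 + 68 + 36 + 48 + 45 + 45)/69 = 262/69

L = 262/69 = 3.7971 bits/symbol


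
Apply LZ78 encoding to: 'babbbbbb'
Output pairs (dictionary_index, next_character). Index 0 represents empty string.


LZ78 encoding steps:
Dictionary: {0: ''}
Step 1: w='' (idx 0), next='b' -> output (0, 'b'), add 'b' as idx 1
Step 2: w='' (idx 0), next='a' -> output (0, 'a'), add 'a' as idx 2
Step 3: w='b' (idx 1), next='b' -> output (1, 'b'), add 'bb' as idx 3
Step 4: w='bb' (idx 3), next='b' -> output (3, 'b'), add 'bbb' as idx 4
Step 5: w='b' (idx 1), end of input -> output (1, '')


Encoded: [(0, 'b'), (0, 'a'), (1, 'b'), (3, 'b'), (1, '')]


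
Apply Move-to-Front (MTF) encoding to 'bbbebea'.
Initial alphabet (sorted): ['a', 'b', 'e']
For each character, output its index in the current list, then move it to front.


MTF encoding:
'b': index 1 in ['a', 'b', 'e'] -> ['b', 'a', 'e']
'b': index 0 in ['b', 'a', 'e'] -> ['b', 'a', 'e']
'b': index 0 in ['b', 'a', 'e'] -> ['b', 'a', 'e']
'e': index 2 in ['b', 'a', 'e'] -> ['e', 'b', 'a']
'b': index 1 in ['e', 'b', 'a'] -> ['b', 'e', 'a']
'e': index 1 in ['b', 'e', 'a'] -> ['e', 'b', 'a']
'a': index 2 in ['e', 'b', 'a'] -> ['a', 'e', 'b']


Output: [1, 0, 0, 2, 1, 1, 2]


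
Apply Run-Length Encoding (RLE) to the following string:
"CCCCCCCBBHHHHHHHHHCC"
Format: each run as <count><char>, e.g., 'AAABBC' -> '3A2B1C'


Scanning runs left to right:
  i=0: run of 'C' x 7 -> '7C'
  i=7: run of 'B' x 2 -> '2B'
  i=9: run of 'H' x 9 -> '9H'
  i=18: run of 'C' x 2 -> '2C'

RLE = 7C2B9H2C


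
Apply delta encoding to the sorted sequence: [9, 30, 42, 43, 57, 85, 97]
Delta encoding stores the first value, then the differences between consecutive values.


First value: 9
Deltas:
  30 - 9 = 21
  42 - 30 = 12
  43 - 42 = 1
  57 - 43 = 14
  85 - 57 = 28
  97 - 85 = 12


Delta encoded: [9, 21, 12, 1, 14, 28, 12]


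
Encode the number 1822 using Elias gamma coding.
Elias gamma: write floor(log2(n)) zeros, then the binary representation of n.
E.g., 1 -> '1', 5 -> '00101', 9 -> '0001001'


num_bits = floor(log2(1822)) + 1 = 11
leading_zeros = num_bits - 1 = 10
binary(1822) = 11100011110

Elias gamma(1822) = '0000000000' + '11100011110' = 000000000011100011110 (21 bits)


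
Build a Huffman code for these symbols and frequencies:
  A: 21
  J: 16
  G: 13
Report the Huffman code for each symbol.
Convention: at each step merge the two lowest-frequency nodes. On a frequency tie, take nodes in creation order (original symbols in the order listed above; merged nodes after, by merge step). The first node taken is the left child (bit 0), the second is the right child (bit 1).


Huffman tree construction:
Step 1: Merge G(13) + J(16) = 29
Step 2: Merge A(21) + (G+J)(29) = 50
Read each symbol's code off the tree from the root (left child = 0, right child = 1).

Codes:
  A: 0 (length 1)
  J: 11 (length 2)
  G: 10 (length 2)
Average code length: 79/50 = 1.5800 bits/symbol


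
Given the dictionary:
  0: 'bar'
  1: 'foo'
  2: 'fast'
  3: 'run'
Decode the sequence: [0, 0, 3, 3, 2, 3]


Look up each index in the dictionary:
  0 -> 'bar'
  0 -> 'bar'
  3 -> 'run'
  3 -> 'run'
  2 -> 'fast'
  3 -> 'run'

Decoded: "bar bar run run fast run"


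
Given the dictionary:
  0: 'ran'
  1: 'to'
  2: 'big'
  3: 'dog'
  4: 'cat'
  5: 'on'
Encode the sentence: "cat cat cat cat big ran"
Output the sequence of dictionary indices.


Look up each word in the dictionary:
  'cat' -> 4
  'cat' -> 4
  'cat' -> 4
  'cat' -> 4
  'big' -> 2
  'ran' -> 0

Encoded: [4, 4, 4, 4, 2, 0]


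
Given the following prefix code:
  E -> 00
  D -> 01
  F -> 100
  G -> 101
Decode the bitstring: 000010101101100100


Decoding step by step:
Bits 00 -> E
Bits 00 -> E
Bits 101 -> G
Bits 01 -> D
Bits 101 -> G
Bits 100 -> F
Bits 100 -> F


Decoded message: EEGDGFF


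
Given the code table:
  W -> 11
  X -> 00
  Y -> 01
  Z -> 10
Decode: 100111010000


Decoding:
10 -> Z
01 -> Y
11 -> W
01 -> Y
00 -> X
00 -> X


Result: ZYWYXX


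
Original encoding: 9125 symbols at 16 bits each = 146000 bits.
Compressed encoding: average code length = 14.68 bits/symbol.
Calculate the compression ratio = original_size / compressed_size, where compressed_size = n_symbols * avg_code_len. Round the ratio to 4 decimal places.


original_size = n_symbols * orig_bits = 9125 * 16 = 146000 bits
compressed_size = n_symbols * avg_code_len = 9125 * 14.68 = 133955.0 bits
ratio = original_size / compressed_size = 146000 / 133955.0 = 1.0899

Compression ratio = 1.0899


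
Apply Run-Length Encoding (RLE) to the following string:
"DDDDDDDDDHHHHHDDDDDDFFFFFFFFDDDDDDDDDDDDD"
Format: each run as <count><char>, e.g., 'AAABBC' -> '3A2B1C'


Scanning runs left to right:
  i=0: run of 'D' x 9 -> '9D'
  i=9: run of 'H' x 5 -> '5H'
  i=14: run of 'D' x 6 -> '6D'
  i=20: run of 'F' x 8 -> '8F'
  i=28: run of 'D' x 13 -> '13D'

RLE = 9D5H6D8F13D


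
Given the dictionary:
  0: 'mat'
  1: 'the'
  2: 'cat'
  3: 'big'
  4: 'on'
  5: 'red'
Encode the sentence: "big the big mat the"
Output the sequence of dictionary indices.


Look up each word in the dictionary:
  'big' -> 3
  'the' -> 1
  'big' -> 3
  'mat' -> 0
  'the' -> 1

Encoded: [3, 1, 3, 0, 1]


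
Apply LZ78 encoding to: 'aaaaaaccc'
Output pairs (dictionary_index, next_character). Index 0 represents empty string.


LZ78 encoding steps:
Dictionary: {0: ''}
Step 1: w='' (idx 0), next='a' -> output (0, 'a'), add 'a' as idx 1
Step 2: w='a' (idx 1), next='a' -> output (1, 'a'), add 'aa' as idx 2
Step 3: w='aa' (idx 2), next='a' -> output (2, 'a'), add 'aaa' as idx 3
Step 4: w='' (idx 0), next='c' -> output (0, 'c'), add 'c' as idx 4
Step 5: w='c' (idx 4), next='c' -> output (4, 'c'), add 'cc' as idx 5


Encoded: [(0, 'a'), (1, 'a'), (2, 'a'), (0, 'c'), (4, 'c')]


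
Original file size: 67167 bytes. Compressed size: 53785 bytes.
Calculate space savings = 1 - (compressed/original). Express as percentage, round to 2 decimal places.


ratio = compressed/original = 53785/67167 = 0.800765
savings = 1 - ratio = 1 - 0.800765 = 0.199235
as a percentage: 0.199235 * 100 = 19.92%

Space savings = 1 - 53785/67167 = 19.92%


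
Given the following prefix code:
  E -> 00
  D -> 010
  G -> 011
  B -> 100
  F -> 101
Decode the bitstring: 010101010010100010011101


Decoding step by step:
Bits 010 -> D
Bits 101 -> F
Bits 010 -> D
Bits 010 -> D
Bits 100 -> B
Bits 010 -> D
Bits 011 -> G
Bits 101 -> F


Decoded message: DFDDBDGF


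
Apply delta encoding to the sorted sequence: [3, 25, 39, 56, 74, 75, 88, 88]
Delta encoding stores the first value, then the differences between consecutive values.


First value: 3
Deltas:
  25 - 3 = 22
  39 - 25 = 14
  56 - 39 = 17
  74 - 56 = 18
  75 - 74 = 1
  88 - 75 = 13
  88 - 88 = 0


Delta encoded: [3, 22, 14, 17, 18, 1, 13, 0]


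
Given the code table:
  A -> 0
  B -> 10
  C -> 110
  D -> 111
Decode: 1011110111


Decoding:
10 -> B
111 -> D
10 -> B
111 -> D


Result: BDBD


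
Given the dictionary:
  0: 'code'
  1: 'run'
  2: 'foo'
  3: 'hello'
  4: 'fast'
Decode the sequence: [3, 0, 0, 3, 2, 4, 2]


Look up each index in the dictionary:
  3 -> 'hello'
  0 -> 'code'
  0 -> 'code'
  3 -> 'hello'
  2 -> 'foo'
  4 -> 'fast'
  2 -> 'foo'

Decoded: "hello code code hello foo fast foo"


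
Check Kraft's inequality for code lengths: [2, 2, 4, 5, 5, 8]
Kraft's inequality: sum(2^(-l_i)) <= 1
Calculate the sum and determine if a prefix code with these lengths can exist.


Sum = 2^(-2) + 2^(-2) + 2^(-4) + 2^(-5) + 2^(-5) + 2^(-8)
    = 0.25 + 0.25 + 0.0625 + 0.03125 + 0.03125 + 0.00390625
    = 161/256 = 0.62890625
Since 0.62890625 <= 1, Kraft's inequality IS satisfied.
A prefix code with these lengths CAN exist.

Kraft sum = 0.62890625. Satisfied.


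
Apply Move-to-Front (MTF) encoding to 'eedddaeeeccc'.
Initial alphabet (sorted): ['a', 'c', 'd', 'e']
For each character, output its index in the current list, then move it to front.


MTF encoding:
'e': index 3 in ['a', 'c', 'd', 'e'] -> ['e', 'a', 'c', 'd']
'e': index 0 in ['e', 'a', 'c', 'd'] -> ['e', 'a', 'c', 'd']
'd': index 3 in ['e', 'a', 'c', 'd'] -> ['d', 'e', 'a', 'c']
'd': index 0 in ['d', 'e', 'a', 'c'] -> ['d', 'e', 'a', 'c']
'd': index 0 in ['d', 'e', 'a', 'c'] -> ['d', 'e', 'a', 'c']
'a': index 2 in ['d', 'e', 'a', 'c'] -> ['a', 'd', 'e', 'c']
'e': index 2 in ['a', 'd', 'e', 'c'] -> ['e', 'a', 'd', 'c']
'e': index 0 in ['e', 'a', 'd', 'c'] -> ['e', 'a', 'd', 'c']
'e': index 0 in ['e', 'a', 'd', 'c'] -> ['e', 'a', 'd', 'c']
'c': index 3 in ['e', 'a', 'd', 'c'] -> ['c', 'e', 'a', 'd']
'c': index 0 in ['c', 'e', 'a', 'd'] -> ['c', 'e', 'a', 'd']
'c': index 0 in ['c', 'e', 'a', 'd'] -> ['c', 'e', 'a', 'd']


Output: [3, 0, 3, 0, 0, 2, 2, 0, 0, 3, 0, 0]


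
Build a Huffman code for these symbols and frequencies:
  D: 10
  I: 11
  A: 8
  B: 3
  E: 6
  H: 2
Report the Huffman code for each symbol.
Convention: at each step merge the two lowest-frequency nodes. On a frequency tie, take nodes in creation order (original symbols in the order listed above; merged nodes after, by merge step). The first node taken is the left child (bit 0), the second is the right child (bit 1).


Huffman tree construction:
Step 1: Merge H(2) + B(3) = 5
Step 2: Merge (H+B)(5) + E(6) = 11
Step 3: Merge A(8) + D(10) = 18
Step 4: Merge I(11) + ((H+B)+E)(11) = 22
Step 5: Merge (A+D)(18) + (I+((H+B)+E))(22) = 40
Read each symbol's code off the tree from the root (left child = 0, right child = 1).

Codes:
  D: 01 (length 2)
  I: 10 (length 2)
  A: 00 (length 2)
  B: 1101 (length 4)
  E: 111 (length 3)
  H: 1100 (length 4)
Average code length: 96/40 = 2.4000 bits/symbol


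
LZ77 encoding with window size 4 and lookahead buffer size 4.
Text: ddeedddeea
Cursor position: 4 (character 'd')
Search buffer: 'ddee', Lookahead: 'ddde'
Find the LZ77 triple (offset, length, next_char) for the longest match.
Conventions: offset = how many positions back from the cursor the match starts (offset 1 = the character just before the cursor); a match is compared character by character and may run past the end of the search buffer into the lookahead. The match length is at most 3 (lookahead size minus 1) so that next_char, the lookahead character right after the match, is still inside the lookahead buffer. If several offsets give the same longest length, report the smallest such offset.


Try each offset into the search buffer:
  offset=1 (pos 3, char 'e'): match length 0
  offset=2 (pos 2, char 'e'): match length 0
  offset=3 (pos 1, char 'd'): match length 1
  offset=4 (pos 0, char 'd'): match length 2
Longest match has length 2 at offset 4.
next_char = character at position 4 + 2 = 6 -> 'd'

Best match: offset=4, length=2 (matching 'dd' starting at position 0)
LZ77 triple: (4, 2, 'd')


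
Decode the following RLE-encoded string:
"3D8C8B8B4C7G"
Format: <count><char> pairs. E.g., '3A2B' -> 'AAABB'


Expanding each <count><char> pair:
  3D -> 'DDD'
  8C -> 'CCCCCCCC'
  8B -> 'BBBBBBBB'
  8B -> 'BBBBBBBB'
  4C -> 'CCCC'
  7G -> 'GGGGGGG'

Decoded = DDDCCCCCCCCBBBBBBBBBBBBBBBBCCCCGGGGGGG


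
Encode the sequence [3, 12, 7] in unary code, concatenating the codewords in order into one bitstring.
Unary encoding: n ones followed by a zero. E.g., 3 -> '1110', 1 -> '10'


Encode each number as n ones followed by a terminating 0:
  3 -> 1110 (4 bits)
  12 -> 1111111111110 (13 bits)
  7 -> 11111110 (8 bits)
Total length = 4 + 13 + 8 = 25 bits.

Unary([3, 12, 7]) = 1110111111111111011111110 (25 bits)


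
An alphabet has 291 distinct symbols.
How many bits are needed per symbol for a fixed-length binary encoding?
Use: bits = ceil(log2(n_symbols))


log2(291) = 8.1849
Bracket: 2^8 = 256 < 291 <= 2^9 = 512
So ceil(log2(291)) = 9

bits = ceil(log2(291)) = ceil(8.1849) = 9 bits


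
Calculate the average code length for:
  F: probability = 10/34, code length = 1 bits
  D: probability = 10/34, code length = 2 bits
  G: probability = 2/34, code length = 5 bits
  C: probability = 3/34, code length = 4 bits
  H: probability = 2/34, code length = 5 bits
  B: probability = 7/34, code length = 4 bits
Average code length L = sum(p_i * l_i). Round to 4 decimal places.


Weighted contributions p_i * l_i:
  F: (10/34) * 1 = 10/34
  D: (10/34) * 2 = 20/34
  G: (2/34) * 5 = 10/34
  C: (3/34) * 4 = 12/34
  H: (2/34) * 5 = 10/34
  B: (7/34) * 4 = 28/34
Sum = (10 + 20 + 10 + 12 + 10 + 28)/34 = 90/34

L = 90/34 = 2.6471 bits/symbol


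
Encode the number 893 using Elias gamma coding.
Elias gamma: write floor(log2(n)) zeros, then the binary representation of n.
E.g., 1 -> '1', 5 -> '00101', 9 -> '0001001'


num_bits = floor(log2(893)) + 1 = 10
leading_zeros = num_bits - 1 = 9
binary(893) = 1101111101

Elias gamma(893) = '000000000' + '1101111101' = 0000000001101111101 (19 bits)


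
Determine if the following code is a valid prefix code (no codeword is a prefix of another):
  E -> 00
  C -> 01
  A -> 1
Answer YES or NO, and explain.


Checking each pair (does one codeword prefix another?):
  E='00' vs C='01': no prefix
  E='00' vs A='1': no prefix
  C='01' vs E='00': no prefix
  C='01' vs A='1': no prefix
  A='1' vs E='00': no prefix
  A='1' vs C='01': no prefix
No violation found over all pairs.

YES -- this is a valid prefix code. No codeword is a prefix of any other codeword.


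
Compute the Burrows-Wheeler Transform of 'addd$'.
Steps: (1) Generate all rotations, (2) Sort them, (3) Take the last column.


Rotations (sorted):
  0: $addd -> last char: d
  1: addd$ -> last char: $
  2: d$add -> last char: d
  3: dd$ad -> last char: d
  4: ddd$a -> last char: a


BWT = d$dda


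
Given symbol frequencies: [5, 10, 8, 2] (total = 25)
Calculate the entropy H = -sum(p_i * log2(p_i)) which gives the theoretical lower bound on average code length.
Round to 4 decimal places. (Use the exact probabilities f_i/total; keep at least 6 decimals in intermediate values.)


Per-symbol terms -p_i * log2(p_i) with p_i = f_i/25:
  p = 5/25 = 0.200000: log2(p) = -2.321928, -p*log2(p) = 0.464386
  p = 10/25 = 0.400000: log2(p) = -1.321928, -p*log2(p) = 0.528771
  p = 8/25 = 0.320000: log2(p) = -1.643856, -p*log2(p) = 0.526034
  p = 2/25 = 0.080000: log2(p) = -3.643856, -p*log2(p) = 0.291508
H = 0.464386 + 0.528771 + 0.526034 + 0.291508 = 1.810699

H = 1.8107 bits/symbol


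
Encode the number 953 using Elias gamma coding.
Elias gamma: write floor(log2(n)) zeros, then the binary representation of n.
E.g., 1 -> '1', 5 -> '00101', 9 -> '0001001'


num_bits = floor(log2(953)) + 1 = 10
leading_zeros = num_bits - 1 = 9
binary(953) = 1110111001

Elias gamma(953) = '000000000' + '1110111001' = 0000000001110111001 (19 bits)


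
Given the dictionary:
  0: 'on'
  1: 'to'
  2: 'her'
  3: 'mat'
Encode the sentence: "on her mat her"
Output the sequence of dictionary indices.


Look up each word in the dictionary:
  'on' -> 0
  'her' -> 2
  'mat' -> 3
  'her' -> 2

Encoded: [0, 2, 3, 2]


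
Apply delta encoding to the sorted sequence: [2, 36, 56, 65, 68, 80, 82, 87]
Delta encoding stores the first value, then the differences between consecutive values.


First value: 2
Deltas:
  36 - 2 = 34
  56 - 36 = 20
  65 - 56 = 9
  68 - 65 = 3
  80 - 68 = 12
  82 - 80 = 2
  87 - 82 = 5


Delta encoded: [2, 34, 20, 9, 3, 12, 2, 5]


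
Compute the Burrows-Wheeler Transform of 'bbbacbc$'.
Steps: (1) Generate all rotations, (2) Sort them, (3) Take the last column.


Rotations (sorted):
  0: $bbbacbc -> last char: c
  1: acbc$bbb -> last char: b
  2: bacbc$bb -> last char: b
  3: bbacbc$b -> last char: b
  4: bbbacbc$ -> last char: $
  5: bc$bbbac -> last char: c
  6: c$bbbacb -> last char: b
  7: cbc$bbba -> last char: a


BWT = cbbb$cba


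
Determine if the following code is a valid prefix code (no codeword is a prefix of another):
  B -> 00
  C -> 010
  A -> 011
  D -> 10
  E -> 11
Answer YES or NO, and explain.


Checking each pair (does one codeword prefix another?):
  B='00' vs C='010': no prefix
  B='00' vs A='011': no prefix
  B='00' vs D='10': no prefix
  B='00' vs E='11': no prefix
  C='010' vs B='00': no prefix
  C='010' vs A='011': no prefix
  C='010' vs D='10': no prefix
  C='010' vs E='11': no prefix
  A='011' vs B='00': no prefix
  A='011' vs C='010': no prefix
  A='011' vs D='10': no prefix
  A='011' vs E='11': no prefix
  D='10' vs B='00': no prefix
  D='10' vs C='010': no prefix
  D='10' vs A='011': no prefix
  D='10' vs E='11': no prefix
  E='11' vs B='00': no prefix
  E='11' vs C='010': no prefix
  E='11' vs A='011': no prefix
  E='11' vs D='10': no prefix
No violation found over all pairs.

YES -- this is a valid prefix code. No codeword is a prefix of any other codeword.


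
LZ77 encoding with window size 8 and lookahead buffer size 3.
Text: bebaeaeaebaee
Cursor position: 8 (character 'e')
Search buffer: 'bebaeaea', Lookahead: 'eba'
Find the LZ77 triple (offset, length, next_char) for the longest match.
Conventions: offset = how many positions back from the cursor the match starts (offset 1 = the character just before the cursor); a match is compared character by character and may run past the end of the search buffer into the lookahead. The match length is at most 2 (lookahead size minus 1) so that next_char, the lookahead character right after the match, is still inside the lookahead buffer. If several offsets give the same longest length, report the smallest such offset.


Try each offset into the search buffer:
  offset=1 (pos 7, char 'a'): match length 0
  offset=2 (pos 6, char 'e'): match length 1
  offset=3 (pos 5, char 'a'): match length 0
  offset=4 (pos 4, char 'e'): match length 1
  offset=5 (pos 3, char 'a'): match length 0
  offset=6 (pos 2, char 'b'): match length 0
  offset=7 (pos 1, char 'e'): match length 2
  offset=8 (pos 0, char 'b'): match length 0
Longest match has length 2 at offset 7.
next_char = character at position 8 + 2 = 10 -> 'a'

Best match: offset=7, length=2 (matching 'eb' starting at position 1)
LZ77 triple: (7, 2, 'a')


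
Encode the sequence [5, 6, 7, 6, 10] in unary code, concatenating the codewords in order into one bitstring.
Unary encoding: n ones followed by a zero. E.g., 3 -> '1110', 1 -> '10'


Encode each number as n ones followed by a terminating 0:
  5 -> 111110 (6 bits)
  6 -> 1111110 (7 bits)
  7 -> 11111110 (8 bits)
  6 -> 1111110 (7 bits)
  10 -> 11111111110 (11 bits)
Total length = 6 + 7 + 8 + 7 + 11 = 39 bits.

Unary([5, 6, 7, 6, 10]) = 111110111111011111110111111011111111110 (39 bits)


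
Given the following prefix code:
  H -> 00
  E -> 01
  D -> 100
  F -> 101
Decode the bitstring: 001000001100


Decoding step by step:
Bits 00 -> H
Bits 100 -> D
Bits 00 -> H
Bits 01 -> E
Bits 100 -> D


Decoded message: HDHED


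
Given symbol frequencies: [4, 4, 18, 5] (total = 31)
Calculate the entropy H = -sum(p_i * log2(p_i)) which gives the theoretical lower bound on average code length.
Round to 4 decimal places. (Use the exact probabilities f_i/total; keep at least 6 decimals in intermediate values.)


Per-symbol terms -p_i * log2(p_i) with p_i = f_i/31:
  p = 4/31 = 0.129032: log2(p) = -2.954196, -p*log2(p) = 0.381187
  p = 4/31 = 0.129032: log2(p) = -2.954196, -p*log2(p) = 0.381187
  p = 18/31 = 0.580645: log2(p) = -0.784271, -p*log2(p) = 0.455383
  p = 5/31 = 0.161290: log2(p) = -2.632268, -p*log2(p) = 0.424559
H = 0.381187 + 0.381187 + 0.455383 + 0.424559 = 1.642316

H = 1.6423 bits/symbol


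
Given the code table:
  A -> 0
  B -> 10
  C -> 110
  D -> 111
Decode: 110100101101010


Decoding:
110 -> C
10 -> B
0 -> A
10 -> B
110 -> C
10 -> B
10 -> B


Result: CBABCBB


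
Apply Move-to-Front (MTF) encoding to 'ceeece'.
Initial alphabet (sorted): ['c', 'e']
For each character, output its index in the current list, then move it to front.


MTF encoding:
'c': index 0 in ['c', 'e'] -> ['c', 'e']
'e': index 1 in ['c', 'e'] -> ['e', 'c']
'e': index 0 in ['e', 'c'] -> ['e', 'c']
'e': index 0 in ['e', 'c'] -> ['e', 'c']
'c': index 1 in ['e', 'c'] -> ['c', 'e']
'e': index 1 in ['c', 'e'] -> ['e', 'c']


Output: [0, 1, 0, 0, 1, 1]


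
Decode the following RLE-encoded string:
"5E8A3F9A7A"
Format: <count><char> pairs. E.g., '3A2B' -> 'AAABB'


Expanding each <count><char> pair:
  5E -> 'EEEEE'
  8A -> 'AAAAAAAA'
  3F -> 'FFF'
  9A -> 'AAAAAAAAA'
  7A -> 'AAAAAAA'

Decoded = EEEEEAAAAAAAAFFFAAAAAAAAAAAAAAAA


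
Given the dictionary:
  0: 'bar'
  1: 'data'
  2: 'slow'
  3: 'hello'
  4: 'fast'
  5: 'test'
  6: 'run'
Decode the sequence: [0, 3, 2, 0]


Look up each index in the dictionary:
  0 -> 'bar'
  3 -> 'hello'
  2 -> 'slow'
  0 -> 'bar'

Decoded: "bar hello slow bar"


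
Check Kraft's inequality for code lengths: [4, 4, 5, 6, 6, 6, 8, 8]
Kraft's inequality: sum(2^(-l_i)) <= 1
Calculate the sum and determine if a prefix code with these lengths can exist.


Sum = 2^(-4) + 2^(-4) + 2^(-5) + 2^(-6) + 2^(-6) + 2^(-6) + 2^(-8) + 2^(-8)
    = 0.0625 + 0.0625 + 0.03125 + 0.015625 + 0.015625 + 0.015625 + 0.00390625 + 0.00390625
    = 54/256 = 0.2109375
Since 0.2109375 <= 1, Kraft's inequality IS satisfied.
A prefix code with these lengths CAN exist.

Kraft sum = 0.2109375. Satisfied.


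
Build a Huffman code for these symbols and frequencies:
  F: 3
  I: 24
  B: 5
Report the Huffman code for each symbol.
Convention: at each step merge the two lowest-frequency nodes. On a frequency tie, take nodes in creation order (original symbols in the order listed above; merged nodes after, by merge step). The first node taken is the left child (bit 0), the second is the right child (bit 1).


Huffman tree construction:
Step 1: Merge F(3) + B(5) = 8
Step 2: Merge (F+B)(8) + I(24) = 32
Read each symbol's code off the tree from the root (left child = 0, right child = 1).

Codes:
  F: 00 (length 2)
  I: 1 (length 1)
  B: 01 (length 2)
Average code length: 40/32 = 1.2500 bits/symbol


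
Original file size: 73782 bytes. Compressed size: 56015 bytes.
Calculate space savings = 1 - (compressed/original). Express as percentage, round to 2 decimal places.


ratio = compressed/original = 56015/73782 = 0.759196
savings = 1 - ratio = 1 - 0.759196 = 0.240804
as a percentage: 0.240804 * 100 = 24.08%

Space savings = 1 - 56015/73782 = 24.08%


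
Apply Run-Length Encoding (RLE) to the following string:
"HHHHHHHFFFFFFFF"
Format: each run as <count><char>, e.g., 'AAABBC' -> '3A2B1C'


Scanning runs left to right:
  i=0: run of 'H' x 7 -> '7H'
  i=7: run of 'F' x 8 -> '8F'

RLE = 7H8F


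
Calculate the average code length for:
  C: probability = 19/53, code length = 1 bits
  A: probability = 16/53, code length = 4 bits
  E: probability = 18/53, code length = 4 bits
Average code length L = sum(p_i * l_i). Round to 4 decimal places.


Weighted contributions p_i * l_i:
  C: (19/53) * 1 = 19/53
  A: (16/53) * 4 = 64/53
  E: (18/53) * 4 = 72/53
Sum = (19 + 64 + 72)/53 = 155/53

L = 155/53 = 2.9245 bits/symbol


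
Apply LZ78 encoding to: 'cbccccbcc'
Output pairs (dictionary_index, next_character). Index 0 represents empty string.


LZ78 encoding steps:
Dictionary: {0: ''}
Step 1: w='' (idx 0), next='c' -> output (0, 'c'), add 'c' as idx 1
Step 2: w='' (idx 0), next='b' -> output (0, 'b'), add 'b' as idx 2
Step 3: w='c' (idx 1), next='c' -> output (1, 'c'), add 'cc' as idx 3
Step 4: w='cc' (idx 3), next='b' -> output (3, 'b'), add 'ccb' as idx 4
Step 5: w='cc' (idx 3), end of input -> output (3, '')


Encoded: [(0, 'c'), (0, 'b'), (1, 'c'), (3, 'b'), (3, '')]


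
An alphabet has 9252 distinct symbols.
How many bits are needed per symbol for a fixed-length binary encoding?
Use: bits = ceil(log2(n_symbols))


log2(9252) = 13.1755
Bracket: 2^13 = 8192 < 9252 <= 2^14 = 16384
So ceil(log2(9252)) = 14

bits = ceil(log2(9252)) = ceil(13.1755) = 14 bits


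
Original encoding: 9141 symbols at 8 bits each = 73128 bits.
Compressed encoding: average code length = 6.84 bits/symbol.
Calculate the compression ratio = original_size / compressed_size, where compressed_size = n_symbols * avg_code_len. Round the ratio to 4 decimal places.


original_size = n_symbols * orig_bits = 9141 * 8 = 73128 bits
compressed_size = n_symbols * avg_code_len = 9141 * 6.84 = 62524.44 bits
ratio = original_size / compressed_size = 73128 / 62524.44 = 1.1696

Compression ratio = 1.1696


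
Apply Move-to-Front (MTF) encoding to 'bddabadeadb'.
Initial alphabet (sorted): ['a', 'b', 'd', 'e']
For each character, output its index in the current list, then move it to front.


MTF encoding:
'b': index 1 in ['a', 'b', 'd', 'e'] -> ['b', 'a', 'd', 'e']
'd': index 2 in ['b', 'a', 'd', 'e'] -> ['d', 'b', 'a', 'e']
'd': index 0 in ['d', 'b', 'a', 'e'] -> ['d', 'b', 'a', 'e']
'a': index 2 in ['d', 'b', 'a', 'e'] -> ['a', 'd', 'b', 'e']
'b': index 2 in ['a', 'd', 'b', 'e'] -> ['b', 'a', 'd', 'e']
'a': index 1 in ['b', 'a', 'd', 'e'] -> ['a', 'b', 'd', 'e']
'd': index 2 in ['a', 'b', 'd', 'e'] -> ['d', 'a', 'b', 'e']
'e': index 3 in ['d', 'a', 'b', 'e'] -> ['e', 'd', 'a', 'b']
'a': index 2 in ['e', 'd', 'a', 'b'] -> ['a', 'e', 'd', 'b']
'd': index 2 in ['a', 'e', 'd', 'b'] -> ['d', 'a', 'e', 'b']
'b': index 3 in ['d', 'a', 'e', 'b'] -> ['b', 'd', 'a', 'e']


Output: [1, 2, 0, 2, 2, 1, 2, 3, 2, 2, 3]


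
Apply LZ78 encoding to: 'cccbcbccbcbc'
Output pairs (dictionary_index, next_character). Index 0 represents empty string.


LZ78 encoding steps:
Dictionary: {0: ''}
Step 1: w='' (idx 0), next='c' -> output (0, 'c'), add 'c' as idx 1
Step 2: w='c' (idx 1), next='c' -> output (1, 'c'), add 'cc' as idx 2
Step 3: w='' (idx 0), next='b' -> output (0, 'b'), add 'b' as idx 3
Step 4: w='c' (idx 1), next='b' -> output (1, 'b'), add 'cb' as idx 4
Step 5: w='cc' (idx 2), next='b' -> output (2, 'b'), add 'ccb' as idx 5
Step 6: w='cb' (idx 4), next='c' -> output (4, 'c'), add 'cbc' as idx 6


Encoded: [(0, 'c'), (1, 'c'), (0, 'b'), (1, 'b'), (2, 'b'), (4, 'c')]


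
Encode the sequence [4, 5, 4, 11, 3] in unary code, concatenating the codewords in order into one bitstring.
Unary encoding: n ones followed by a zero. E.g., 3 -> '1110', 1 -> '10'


Encode each number as n ones followed by a terminating 0:
  4 -> 11110 (5 bits)
  5 -> 111110 (6 bits)
  4 -> 11110 (5 bits)
  11 -> 111111111110 (12 bits)
  3 -> 1110 (4 bits)
Total length = 5 + 6 + 5 + 12 + 4 = 32 bits.

Unary([4, 5, 4, 11, 3]) = 11110111110111101111111111101110 (32 bits)


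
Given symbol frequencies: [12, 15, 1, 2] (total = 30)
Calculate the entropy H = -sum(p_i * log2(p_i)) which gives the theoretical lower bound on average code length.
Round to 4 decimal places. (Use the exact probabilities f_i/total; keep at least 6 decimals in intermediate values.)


Per-symbol terms -p_i * log2(p_i) with p_i = f_i/30:
  p = 12/30 = 0.400000: log2(p) = -1.321928, -p*log2(p) = 0.528771
  p = 15/30 = 0.500000: log2(p) = -1.000000, -p*log2(p) = 0.500000
  p = 1/30 = 0.033333: log2(p) = -4.906891, -p*log2(p) = 0.163563
  p = 2/30 = 0.066667: log2(p) = -3.906891, -p*log2(p) = 0.260459
H = 0.528771 + 0.500000 + 0.163563 + 0.260459 = 1.452793

H = 1.4528 bits/symbol
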